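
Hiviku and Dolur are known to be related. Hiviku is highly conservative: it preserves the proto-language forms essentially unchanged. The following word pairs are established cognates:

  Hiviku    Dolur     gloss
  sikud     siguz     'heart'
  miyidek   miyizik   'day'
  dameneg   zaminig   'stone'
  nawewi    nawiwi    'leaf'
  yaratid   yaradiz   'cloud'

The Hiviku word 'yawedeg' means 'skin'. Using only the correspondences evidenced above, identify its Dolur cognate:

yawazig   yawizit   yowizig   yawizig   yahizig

miyidek ~ miyizik, dameneg ~ zaminig — Hiviku e corresponds to Dolur i after a consonant, before a consonant other than r, m, n, p, b, f, v.
miyidek ~ miyizik — Hiviku d corresponds to Dolur z between vowels (before a front vowel).
Applying these to Hiviku 'yawedeg':
  yawedeg → yawideg   (e→i after a consonant, before a consonant other than r, m, n, p, b, f, v)
  yawideg → yawizeg   (d→z between vowels (before a front vowel))
  yawizeg → yawizig   (e→i after a consonant, before a consonant other than r, m, n, p, b, f, v)
So the Dolur cognate is 'yawizig'.

yawizig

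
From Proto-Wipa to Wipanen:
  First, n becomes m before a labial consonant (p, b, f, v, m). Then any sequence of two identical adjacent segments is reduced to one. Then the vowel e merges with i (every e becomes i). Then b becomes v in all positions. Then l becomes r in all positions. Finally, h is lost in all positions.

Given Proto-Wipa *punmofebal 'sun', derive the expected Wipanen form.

Wipanen: *punmofebal > pummofebal > pumofebal > pumofibal > pumofival > pumofivar  (by nasal place assimilation, degemination, vowel merger, unconditioned shift, unconditioned shift)

pumofivar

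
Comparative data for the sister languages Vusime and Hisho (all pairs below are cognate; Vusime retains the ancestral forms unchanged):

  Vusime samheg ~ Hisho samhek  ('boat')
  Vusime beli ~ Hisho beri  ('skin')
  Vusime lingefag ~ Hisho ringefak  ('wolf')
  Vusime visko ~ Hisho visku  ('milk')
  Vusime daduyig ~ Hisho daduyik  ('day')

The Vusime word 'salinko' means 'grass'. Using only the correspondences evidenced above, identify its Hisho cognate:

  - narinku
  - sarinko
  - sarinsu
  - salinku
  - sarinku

sarinku

beli ~ beri — Vusime l corresponds to Hisho r between vowels (before a front vowel).
visko ~ visku — Vusime o corresponds to Hisho u word-finally.
Applying these to Vusime 'salinko':
  salinko → sarinko   (l→r between vowels (before a front vowel))
  sarinko → sarinku   (o→u word-finally)
So the Hisho cognate is 'sarinku'.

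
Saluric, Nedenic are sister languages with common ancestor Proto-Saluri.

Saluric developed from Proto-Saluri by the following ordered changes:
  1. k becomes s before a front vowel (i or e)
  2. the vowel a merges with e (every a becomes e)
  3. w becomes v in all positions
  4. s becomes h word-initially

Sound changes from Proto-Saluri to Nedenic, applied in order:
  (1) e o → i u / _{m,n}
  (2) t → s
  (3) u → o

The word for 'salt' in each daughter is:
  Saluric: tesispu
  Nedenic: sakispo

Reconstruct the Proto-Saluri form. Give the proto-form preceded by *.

*takispu

Position 2: Saluric has e, Nedenic has a. Nedenic preserves a here (none of its changes turn any other segment into a), so the proto-segment is *a.
Position 7: Saluric has u, Nedenic has o. Saluric preserves u here (none of its changes turn any other segment into u), so the proto-segment is *u.
This points to *takispu. Verify forward in each daughter:
Saluric: start from *takispu.
  rule 1 (palatalisation): takispu → tasispu
  rule 2 (vowel merger): tasispu → tesispu
  rule 3: no change — tesispu
  rule 4: no change — tesispu
  ⇒ Saluric tesispu
Nedenic: start from *takispu.
  rule 1: no change — takispu
  rule 2 (unconditioned shift): takispu → sakispu
  rule 3 (vowel merger): sakispu → sakispo
  ⇒ Nedenic sakispo
*takispu is the unique common source.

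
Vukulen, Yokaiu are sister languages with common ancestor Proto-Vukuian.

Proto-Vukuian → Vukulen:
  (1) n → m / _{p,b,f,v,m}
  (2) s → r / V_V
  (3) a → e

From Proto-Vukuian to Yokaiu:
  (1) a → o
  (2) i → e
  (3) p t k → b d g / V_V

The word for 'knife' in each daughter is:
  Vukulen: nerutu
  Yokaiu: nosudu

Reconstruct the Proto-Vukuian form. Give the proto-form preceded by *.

*nasutu

Position 2: Vukulen has e, Yokaiu has o. Taking the neighbouring segments as reconstructed: Vukulen e could go back to *a or *e; Yokaiu o could go back to *a or *o — the one source consistent with every daughter is *a.
Position 5: Vukulen has t, Yokaiu has d. Vukulen preserves t here (none of its changes turn any other segment into t), so the proto-segment is *t.
Position 3: Vukulen has r, Yokaiu has s. Yokaiu preserves s here (none of its changes turn any other segment into s), so the proto-segment is *s.
This points to *nasutu. Verify forward in each daughter:
Vukulen: *nasutu
  nasutu (rule 1 does not apply)
  nasutu → narutu   [rhotacism]
  narutu → nerutu   [vowel merger]
  giving Vukulen nerutu.
Yokaiu: *nasutu > nosutu > nosudu  (by vowel merger, intervocalic voicing)
Only *nasutu yields all of Vukulen nerutu, Yokaiu nosudu.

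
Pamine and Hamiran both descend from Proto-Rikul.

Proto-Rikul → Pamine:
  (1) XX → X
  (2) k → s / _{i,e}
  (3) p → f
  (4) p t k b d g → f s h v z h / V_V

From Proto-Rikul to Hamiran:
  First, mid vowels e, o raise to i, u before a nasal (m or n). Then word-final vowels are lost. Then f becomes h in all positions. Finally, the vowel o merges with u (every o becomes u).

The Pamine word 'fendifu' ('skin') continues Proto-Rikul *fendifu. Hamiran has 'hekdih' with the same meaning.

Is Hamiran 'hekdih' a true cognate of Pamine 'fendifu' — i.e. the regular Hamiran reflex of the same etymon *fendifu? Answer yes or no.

Derive the expected Hamiran reflex of *fendifu:
Hamiran: *fendifu
  fendifu → findifu   [pre-nasal raising]
  findifu → findif   [apocope]
  findif → hindih   [unconditioned shift]
  hindih (rule 4 does not apply)
  giving Hamiran hindih.
The regular Hamiran reflex would be 'hindih', but the attested form is 'hekdih'. The correspondence is irregular, so they are not cognates (the Hamiran form has a different source).

no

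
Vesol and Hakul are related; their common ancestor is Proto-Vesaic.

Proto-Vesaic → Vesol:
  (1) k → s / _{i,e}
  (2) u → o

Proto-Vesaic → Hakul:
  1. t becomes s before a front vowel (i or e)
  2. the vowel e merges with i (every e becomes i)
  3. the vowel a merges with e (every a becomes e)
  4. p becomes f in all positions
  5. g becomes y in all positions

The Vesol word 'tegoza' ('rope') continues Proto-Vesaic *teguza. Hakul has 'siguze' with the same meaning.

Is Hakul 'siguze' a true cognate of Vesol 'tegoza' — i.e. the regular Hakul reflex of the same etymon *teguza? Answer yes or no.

Derive the expected Hakul reflex of *teguza:
Hakul: start from *teguza.
  rule 1 (palatalisation): teguza → seguza
  rule 2 (vowel merger): seguza → siguza
  rule 3 (vowel merger): siguza → siguze
  rule 4: no change — siguze
  rule 5 (unconditioned shift): siguze → siyuze
  ⇒ Hakul siyuze
The regular Hakul reflex would be 'siyuze', but the attested form is 'siguze'. The correspondence is irregular, so they are not cognates (the Hakul form has a different source).

no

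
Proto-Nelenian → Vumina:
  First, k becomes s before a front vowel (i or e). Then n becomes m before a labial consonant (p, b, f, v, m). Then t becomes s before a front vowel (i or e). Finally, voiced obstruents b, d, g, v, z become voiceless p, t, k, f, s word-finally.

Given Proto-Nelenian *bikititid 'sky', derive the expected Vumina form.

Vumina: *bikititid
  bikititid → bisititid   [palatalisation]
  bisititid (rule 2 does not apply)
  bisititid → bisisisid   [palatalisation]
  bisisisid → bisisisit   [final devoicing]
  giving Vumina bisisisit.

bisisisit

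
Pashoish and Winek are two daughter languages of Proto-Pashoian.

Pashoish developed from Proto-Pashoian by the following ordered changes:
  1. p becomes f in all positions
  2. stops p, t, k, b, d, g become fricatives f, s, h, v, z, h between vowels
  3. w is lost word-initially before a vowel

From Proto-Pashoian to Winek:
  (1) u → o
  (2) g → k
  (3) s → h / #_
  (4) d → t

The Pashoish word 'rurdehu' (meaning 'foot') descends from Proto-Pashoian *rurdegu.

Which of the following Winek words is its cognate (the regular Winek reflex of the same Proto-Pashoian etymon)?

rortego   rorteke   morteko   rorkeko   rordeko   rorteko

rorteko

Winek: *rurdegu
  rurdegu → rordego   [vowel merger]
  rordego → rordeko   [unconditioned shift]
  rordeko (rule 3 does not apply)
  rordeko → rorteko   [unconditioned shift]
  giving Winek rorteko.
The other candidates each miss or misapply at least one Winek change.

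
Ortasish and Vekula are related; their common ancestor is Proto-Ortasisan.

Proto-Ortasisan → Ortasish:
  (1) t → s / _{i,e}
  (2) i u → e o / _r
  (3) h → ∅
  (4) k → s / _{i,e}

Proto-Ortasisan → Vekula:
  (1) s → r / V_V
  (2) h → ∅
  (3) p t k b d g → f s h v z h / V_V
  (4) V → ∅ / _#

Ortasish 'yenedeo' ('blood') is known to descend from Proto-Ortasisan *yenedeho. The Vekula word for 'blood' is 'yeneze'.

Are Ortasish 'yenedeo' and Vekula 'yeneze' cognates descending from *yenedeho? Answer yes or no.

Derive the expected Vekula reflex of *yenedeho:
Vekula: *yenedeho
  yenedeho (rule 1 does not apply)
  yenedeho → yenedeo   [h-loss]
  yenedeo → yenezeo   [intervocalic lenition]
  yenezeo → yeneze   [apocope]
  giving Vekula yeneze.
Vekula 'yeneze' matches the regular reflex exactly, so the pair is cognate.

yes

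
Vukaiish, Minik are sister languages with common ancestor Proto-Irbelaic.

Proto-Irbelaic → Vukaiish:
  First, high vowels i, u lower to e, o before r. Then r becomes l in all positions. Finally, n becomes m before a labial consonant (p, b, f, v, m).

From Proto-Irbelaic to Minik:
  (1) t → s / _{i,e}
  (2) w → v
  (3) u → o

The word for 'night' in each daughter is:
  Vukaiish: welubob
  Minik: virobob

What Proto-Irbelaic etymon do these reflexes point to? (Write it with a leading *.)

*wirubob

Position 2: Vukaiish has e, Minik has i. Minik preserves i here (none of its changes turn any other segment into i), so the proto-segment is *i.
Position 3: Vukaiish has l, Minik has r. Minik preserves r here (none of its changes turn any other segment into r), so the proto-segment is *r.
Verify the candidate proto-form against each daughter:
Vukaiish: *wirubob
  wirubob → werubob   [pre-rhotic lowering]
  werubob → welubob   [unconditioned shift]
  welubob (rule 3 does not apply)
  giving Vukaiish welubob.
Minik: *wirubob
  wirubob (rule 1 does not apply)
  wirubob → virubob   [unconditioned shift]
  virubob → virobob   [vowel merger]
  giving Minik virobob.
*wirubob is the unique common source.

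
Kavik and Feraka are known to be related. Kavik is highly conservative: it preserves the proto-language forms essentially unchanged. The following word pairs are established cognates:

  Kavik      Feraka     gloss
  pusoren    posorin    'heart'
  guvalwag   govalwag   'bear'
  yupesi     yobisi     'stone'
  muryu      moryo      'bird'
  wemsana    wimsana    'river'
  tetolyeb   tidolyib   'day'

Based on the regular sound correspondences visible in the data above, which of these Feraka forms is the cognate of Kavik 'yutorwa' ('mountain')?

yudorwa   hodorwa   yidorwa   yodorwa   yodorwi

yodorwa

pusoren ~ posorin — Kavik u corresponds to Feraka o after a consonant, before a consonant other than r, m, n, p, b, f, v.
tetolyeb ~ tidolyib — Kavik t corresponds to Feraka d between vowels (before a back vowel).
Applying these to Kavik 'yutorwa':
  yutorwa → yotorwa   (u→o after a consonant, before a consonant other than r, m, n, p, b, f, v)
  yotorwa → yodorwa   (t→d between vowels (before a back vowel))
So the Feraka cognate is 'yodorwa'.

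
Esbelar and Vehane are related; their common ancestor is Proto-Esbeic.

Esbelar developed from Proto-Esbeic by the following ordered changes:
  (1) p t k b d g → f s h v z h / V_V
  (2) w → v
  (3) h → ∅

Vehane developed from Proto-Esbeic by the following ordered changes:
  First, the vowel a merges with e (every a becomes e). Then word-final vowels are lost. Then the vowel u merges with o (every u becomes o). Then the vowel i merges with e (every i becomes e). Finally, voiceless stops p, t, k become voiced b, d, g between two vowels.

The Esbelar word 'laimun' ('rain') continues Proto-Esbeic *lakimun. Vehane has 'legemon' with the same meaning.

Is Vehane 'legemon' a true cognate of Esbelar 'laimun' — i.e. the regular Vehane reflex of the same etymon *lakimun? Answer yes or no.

yes

Derive the expected Vehane reflex of *lakimun:
Vehane: *lakimun
  lakimun → lekimun   [vowel merger]
  lekimun (rule 2 does not apply)
  lekimun → lekimon   [vowel merger]
  lekimon → lekemon   [vowel merger]
  lekemon → legemon   [intervocalic voicing]
  giving Vehane legemon.
Vehane 'legemon' matches the regular reflex exactly, so the pair is cognate.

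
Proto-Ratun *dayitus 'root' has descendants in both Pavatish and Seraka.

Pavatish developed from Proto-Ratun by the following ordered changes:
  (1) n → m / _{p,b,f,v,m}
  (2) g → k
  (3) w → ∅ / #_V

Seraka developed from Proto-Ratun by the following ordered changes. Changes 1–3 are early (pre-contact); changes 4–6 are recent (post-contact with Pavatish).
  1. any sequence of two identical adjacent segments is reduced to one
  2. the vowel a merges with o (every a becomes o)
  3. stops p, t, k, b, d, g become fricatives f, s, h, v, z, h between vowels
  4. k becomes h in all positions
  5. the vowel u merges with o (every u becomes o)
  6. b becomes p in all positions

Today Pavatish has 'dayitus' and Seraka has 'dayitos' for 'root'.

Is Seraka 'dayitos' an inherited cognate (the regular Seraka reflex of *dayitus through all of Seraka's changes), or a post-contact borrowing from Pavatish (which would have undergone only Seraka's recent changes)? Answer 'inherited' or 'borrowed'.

If inherited, *dayitus would pass through all of Seraka's changes:
Seraka: start from *dayitus.
  rule 1: no change — dayitus
  rule 2 (vowel merger): dayitus → doyitus
  rule 3 (intervocalic lenition): doyitus → doyisus
  rule 4: no change — doyisus
  rule 5 (vowel merger): doyisus → doyisos
  rule 6: no change — doyisos
  ⇒ Seraka doyisos
If borrowed from Pavatish 'dayitus' after the early changes, it would undergo only the recent ones:
  rule 4 (unconditioned shift): no change (dayitus)
  rule 5 (vowel merger): dayitus → dayitos
  rule 6 (unconditioned shift): no change (dayitos)
  ⇒ as a loan: dayitos
Seraka 'dayitos' matches the loan outcome 'dayitos', not the inherited 'doyisos' — it skipped the early Seraka changes, so it was borrowed from Pavatish.

borrowed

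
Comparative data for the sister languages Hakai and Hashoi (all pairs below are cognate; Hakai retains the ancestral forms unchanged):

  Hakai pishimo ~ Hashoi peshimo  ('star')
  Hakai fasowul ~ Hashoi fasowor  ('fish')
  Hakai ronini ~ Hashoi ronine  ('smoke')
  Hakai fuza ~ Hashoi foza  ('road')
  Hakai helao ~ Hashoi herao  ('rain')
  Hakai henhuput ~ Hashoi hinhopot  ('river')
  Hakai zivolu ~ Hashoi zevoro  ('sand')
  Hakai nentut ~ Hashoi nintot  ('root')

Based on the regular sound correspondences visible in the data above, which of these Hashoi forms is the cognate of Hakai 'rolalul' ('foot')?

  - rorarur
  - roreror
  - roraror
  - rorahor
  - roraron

helao ~ herao — Hakai l corresponds to Hashoi r between vowels (before a back vowel).
zivolu ~ zevoro — Hakai l corresponds to Hashoi r between vowels (before a back vowel).
fasowul ~ fasowor, fuza ~ foza — Hakai u corresponds to Hashoi o after a consonant, before a consonant other than r, m, n, p, b, f, v.
fasowul ~ fasowor — Hakai l corresponds to Hashoi r word-finally.
Applying these to Hakai 'rolalul':
  rolalul → roralul   (l→r between vowels (before a back vowel))
  roralul → rorarul   (l→r between vowels (before a back vowel))
  rorarul → rorarol   (u→o after a consonant, before a consonant other than r, m, n, p, b, f, v)
  rorarol → roraror   (l→r word-finally)
So the Hashoi cognate is 'roraror'.

roraror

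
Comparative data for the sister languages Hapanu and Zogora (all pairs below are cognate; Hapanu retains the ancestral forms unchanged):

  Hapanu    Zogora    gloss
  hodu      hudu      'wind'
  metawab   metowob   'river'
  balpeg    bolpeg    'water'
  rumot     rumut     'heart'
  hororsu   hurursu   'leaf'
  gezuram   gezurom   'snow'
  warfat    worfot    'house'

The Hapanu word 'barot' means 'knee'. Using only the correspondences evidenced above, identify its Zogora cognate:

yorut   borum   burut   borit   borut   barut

warfat ~ worfot — Hapanu a corresponds to Zogora o after a consonant, before r.
hodu ~ hudu, rumot ~ rumut — Hapanu o corresponds to Zogora u after a consonant, before a consonant other than r, m, n, p, b, f, v.
Applying these to Hapanu 'barot':
  barot → borot   (a→o after a consonant, before r)
  borot → borut   (o→u after a consonant, before a consonant other than r, m, n, p, b, f, v)
So the Zogora cognate is 'borut'.

borut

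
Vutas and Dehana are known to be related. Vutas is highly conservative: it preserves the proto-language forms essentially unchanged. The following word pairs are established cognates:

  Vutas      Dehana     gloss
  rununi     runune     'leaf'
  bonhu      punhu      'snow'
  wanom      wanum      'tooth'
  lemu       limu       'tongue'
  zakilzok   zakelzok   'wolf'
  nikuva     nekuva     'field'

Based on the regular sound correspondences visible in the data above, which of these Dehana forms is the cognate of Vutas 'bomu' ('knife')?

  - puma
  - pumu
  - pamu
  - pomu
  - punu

pumu

bonhu ~ punhu — Vutas b corresponds to Dehana p word-initially before a back vowel.
wanom ~ wanum — Vutas o corresponds to Dehana u after a consonant, before a nasal.
Applying these to Vutas 'bomu':
  bomu → pomu   (b→p word-initially before a back vowel)
  pomu → pumu   (o→u after a consonant, before a nasal)
So the Dehana cognate is 'pumu'.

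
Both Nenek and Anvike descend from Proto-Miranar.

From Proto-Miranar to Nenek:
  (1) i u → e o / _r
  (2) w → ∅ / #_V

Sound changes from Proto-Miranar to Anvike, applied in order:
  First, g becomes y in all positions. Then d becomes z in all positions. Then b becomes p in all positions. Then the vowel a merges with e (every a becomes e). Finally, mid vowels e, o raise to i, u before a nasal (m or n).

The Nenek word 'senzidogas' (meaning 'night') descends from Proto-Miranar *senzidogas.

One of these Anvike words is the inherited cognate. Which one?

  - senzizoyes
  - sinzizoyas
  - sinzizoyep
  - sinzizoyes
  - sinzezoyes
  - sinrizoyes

sinzizoyes

Anvike: *senzidogas
  senzidogas → senzidoyas   [unconditioned shift]
  senzidoyas → senzizoyas   [unconditioned shift]
  senzizoyas (rule 3 does not apply)
  senzizoyas → senzizoyes   [vowel merger]
  senzizoyes → sinzizoyes   [pre-nasal raising]
  giving Anvike sinzizoyes.
Among the options, 'sinzizoyes' alone shows every Anvike change applied in order.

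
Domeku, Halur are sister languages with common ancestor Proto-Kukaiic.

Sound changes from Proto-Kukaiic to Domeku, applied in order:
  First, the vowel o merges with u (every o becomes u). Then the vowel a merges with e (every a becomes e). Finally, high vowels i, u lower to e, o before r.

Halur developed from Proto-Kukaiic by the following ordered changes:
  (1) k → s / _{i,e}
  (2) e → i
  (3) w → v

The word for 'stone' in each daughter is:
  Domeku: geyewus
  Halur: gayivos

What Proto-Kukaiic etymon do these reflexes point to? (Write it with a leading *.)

Position 4: Domeku has e, Halur has i. Taking the neighbouring segments as reconstructed: Domeku e could go back to *a or *e; Halur i could go back to *e or *i — the one source consistent with every daughter is *e.
Position 6: Domeku has u, Halur has o. Halur preserves o here (none of its changes turn any other segment into o), so the proto-segment is *o.
This points to *gayewos. Verify forward in each daughter:
Domeku: *gayewos
  gayewos → gayewus   [vowel merger]
  gayewus → geyewus   [vowel merger]
  geyewus (rule 3 does not apply)
  giving Domeku geyewus.
Halur: *gayewos
  gayewos (rule 1 does not apply)
  gayewos → gayiwos   [vowel merger]
  gayiwos → gayivos   [unconditioned shift]
  giving Halur gayivos.
No other proto-form is consistent with every reflex, so the reconstruction is *gayewos.

*gayewos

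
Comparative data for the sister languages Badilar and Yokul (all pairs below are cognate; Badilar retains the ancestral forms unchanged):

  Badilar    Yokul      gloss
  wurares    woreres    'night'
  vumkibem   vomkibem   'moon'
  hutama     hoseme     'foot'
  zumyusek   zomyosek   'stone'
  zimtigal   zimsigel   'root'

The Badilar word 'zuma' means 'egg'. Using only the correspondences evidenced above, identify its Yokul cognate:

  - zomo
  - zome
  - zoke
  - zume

zome

vumkibem ~ vomkibem, zumyusek ~ zomyosek — Badilar u corresponds to Yokul o after a consonant, before a nasal.
hutama ~ hoseme — Badilar a corresponds to Yokul e word-finally.
Applying these to Badilar 'zuma':
  zuma → zoma   (u→o after a consonant, before a nasal)
  zoma → zome   (a→e word-finally)
So the Yokul cognate is 'zome'.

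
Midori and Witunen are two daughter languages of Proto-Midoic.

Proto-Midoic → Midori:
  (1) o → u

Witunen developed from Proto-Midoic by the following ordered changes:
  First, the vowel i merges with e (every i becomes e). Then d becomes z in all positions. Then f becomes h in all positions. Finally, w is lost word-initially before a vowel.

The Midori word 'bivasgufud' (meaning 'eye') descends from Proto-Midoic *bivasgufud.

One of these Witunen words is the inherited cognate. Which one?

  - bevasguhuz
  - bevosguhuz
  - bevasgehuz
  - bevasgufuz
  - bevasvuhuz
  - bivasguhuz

bevasguhuz

Witunen: *bivasgufud
  bivasgufud → bevasgufud   [vowel merger]
  bevasgufud → bevasgufuz   [unconditioned shift]
  bevasgufuz → bevasguhuz   [unconditioned shift]
  bevasguhuz (rule 4 does not apply)
  giving Witunen bevasguhuz.
Among the options, 'bevasguhuz' alone shows every Witunen change applied in order.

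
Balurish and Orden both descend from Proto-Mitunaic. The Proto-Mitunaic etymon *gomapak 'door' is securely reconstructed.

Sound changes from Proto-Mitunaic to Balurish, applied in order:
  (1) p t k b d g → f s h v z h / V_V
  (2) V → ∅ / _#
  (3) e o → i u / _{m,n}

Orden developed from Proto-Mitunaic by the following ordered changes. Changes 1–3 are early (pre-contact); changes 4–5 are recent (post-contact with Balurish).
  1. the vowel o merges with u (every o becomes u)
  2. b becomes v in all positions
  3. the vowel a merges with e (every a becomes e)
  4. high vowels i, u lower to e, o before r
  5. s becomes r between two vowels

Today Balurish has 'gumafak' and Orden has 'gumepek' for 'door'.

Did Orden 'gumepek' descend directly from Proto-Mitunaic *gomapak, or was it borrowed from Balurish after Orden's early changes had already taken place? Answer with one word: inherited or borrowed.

If inherited, *gomapak would pass through all of Orden's changes:
Orden: *gomapak > gumapak > gumepek  (by vowel merger, vowel merger)
If borrowed from Balurish 'gumafak' after the early changes, it would undergo only the recent ones:
  rule 4 (pre-rhotic lowering): no change (gumafak)
  rule 5 (rhotacism): no change (gumafak)
  ⇒ as a loan: gumafak
Orden 'gumepek' matches the inherited outcome exactly, so it is an inherited cognate, not a loan.

inherited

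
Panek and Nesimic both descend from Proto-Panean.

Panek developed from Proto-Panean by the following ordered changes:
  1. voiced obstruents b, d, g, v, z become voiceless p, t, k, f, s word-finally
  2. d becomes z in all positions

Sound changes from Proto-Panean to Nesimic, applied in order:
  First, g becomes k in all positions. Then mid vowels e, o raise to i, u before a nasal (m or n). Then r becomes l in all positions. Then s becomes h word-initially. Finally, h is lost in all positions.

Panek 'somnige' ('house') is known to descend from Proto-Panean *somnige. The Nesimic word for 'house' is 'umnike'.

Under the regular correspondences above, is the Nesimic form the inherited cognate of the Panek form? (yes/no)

Derive the expected Nesimic reflex of *somnige:
Nesimic: start from *somnige.
  rule 1 (unconditioned shift): somnige → somnike
  rule 2 (pre-nasal raising): somnike → sumnike
  rule 3: no change — sumnike
  rule 4 (debuccalisation): sumnike → humnike
  rule 5 (h-loss): humnike → umnike
  ⇒ Nesimic umnike
Nesimic 'umnike' matches the regular reflex exactly, so the pair is cognate.

yes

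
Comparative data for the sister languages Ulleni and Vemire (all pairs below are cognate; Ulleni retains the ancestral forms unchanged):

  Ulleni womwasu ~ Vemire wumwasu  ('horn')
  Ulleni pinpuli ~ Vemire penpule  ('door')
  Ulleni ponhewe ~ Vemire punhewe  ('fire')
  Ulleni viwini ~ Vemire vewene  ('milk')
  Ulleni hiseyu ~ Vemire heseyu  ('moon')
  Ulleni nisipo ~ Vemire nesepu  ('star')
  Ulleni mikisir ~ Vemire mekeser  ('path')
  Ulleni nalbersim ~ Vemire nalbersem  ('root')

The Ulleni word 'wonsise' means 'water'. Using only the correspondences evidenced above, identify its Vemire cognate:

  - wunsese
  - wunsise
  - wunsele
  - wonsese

wunsese

ponhewe ~ punhewe — Ulleni o corresponds to Vemire u after a consonant, before a nasal.
viwini ~ vewene, hiseyu ~ heseyu — Ulleni i corresponds to Vemire e after a consonant, before a consonant other than r, m, n, p, b, f, v.
Applying these to Ulleni 'wonsise':
  wonsise → wunsise   (o→u after a consonant, before a nasal)
  wunsise → wunsese   (i→e after a consonant, before a consonant other than r, m, n, p, b, f, v)
So the Vemire cognate is 'wunsese'.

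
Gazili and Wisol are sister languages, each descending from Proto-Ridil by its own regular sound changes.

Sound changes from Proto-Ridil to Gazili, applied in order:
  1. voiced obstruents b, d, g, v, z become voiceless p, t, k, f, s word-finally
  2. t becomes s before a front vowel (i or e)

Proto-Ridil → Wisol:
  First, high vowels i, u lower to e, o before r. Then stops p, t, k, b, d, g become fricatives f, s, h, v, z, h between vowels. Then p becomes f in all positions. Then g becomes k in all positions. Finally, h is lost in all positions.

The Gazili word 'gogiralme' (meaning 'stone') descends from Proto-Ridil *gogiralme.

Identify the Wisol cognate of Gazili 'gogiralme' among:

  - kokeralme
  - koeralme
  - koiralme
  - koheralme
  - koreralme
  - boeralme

koeralme

Wisol: start from *gogiralme.
  rule 1 (pre-rhotic lowering): gogiralme → gogeralme
  rule 2 (intervocalic lenition): gogeralme → goheralme
  rule 3: no change — goheralme
  rule 4 (unconditioned shift): goheralme → koheralme
  rule 5 (h-loss): koheralme → koeralme
  ⇒ Wisol koeralme
The other candidates each miss or misapply at least one Wisol change.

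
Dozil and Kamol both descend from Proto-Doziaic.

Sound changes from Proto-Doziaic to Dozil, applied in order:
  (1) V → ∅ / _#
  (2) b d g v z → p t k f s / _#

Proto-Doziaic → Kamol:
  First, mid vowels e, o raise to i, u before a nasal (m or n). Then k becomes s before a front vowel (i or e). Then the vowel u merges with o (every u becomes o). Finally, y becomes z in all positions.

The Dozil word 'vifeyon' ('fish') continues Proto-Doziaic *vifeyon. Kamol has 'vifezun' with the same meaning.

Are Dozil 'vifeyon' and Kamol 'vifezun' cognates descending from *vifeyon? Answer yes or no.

Derive the expected Kamol reflex of *vifeyon:
Kamol: *vifeyon > vifeyun > vifeyon > vifezon  (by pre-nasal raising, vowel merger, unconditioned shift)
The regular Kamol reflex would be 'vifezon', but the attested form is 'vifezun'. The correspondence is irregular, so they are not cognates (the Kamol form has a different source).

no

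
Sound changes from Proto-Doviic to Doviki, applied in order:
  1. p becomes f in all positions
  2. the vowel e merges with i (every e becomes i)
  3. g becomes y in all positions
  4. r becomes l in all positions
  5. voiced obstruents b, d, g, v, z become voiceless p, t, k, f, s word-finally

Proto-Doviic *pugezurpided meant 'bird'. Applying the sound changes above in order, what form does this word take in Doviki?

Doviki: *pugezurpided
  pugezurpided → fugezurfided   [unconditioned shift]
  fugezurfided → fugizurfidid   [vowel merger]
  fugizurfidid → fuyizurfidid   [unconditioned shift]
  fuyizurfidid → fuyizulfidid   [unconditioned shift]
  fuyizulfidid → fuyizulfidit   [final devoicing]
  giving Doviki fuyizulfidit.

fuyizulfidit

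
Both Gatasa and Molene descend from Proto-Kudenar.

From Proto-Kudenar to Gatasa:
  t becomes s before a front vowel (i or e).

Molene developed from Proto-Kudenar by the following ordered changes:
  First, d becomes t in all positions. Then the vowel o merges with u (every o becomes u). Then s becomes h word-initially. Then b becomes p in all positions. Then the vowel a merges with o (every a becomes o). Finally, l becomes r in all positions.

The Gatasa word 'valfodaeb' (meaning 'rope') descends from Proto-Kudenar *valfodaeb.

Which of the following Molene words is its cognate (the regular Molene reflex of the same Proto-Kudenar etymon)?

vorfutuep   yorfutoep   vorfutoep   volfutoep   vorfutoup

Molene: *valfodaeb > valfotaeb > valfutaeb > valfutaep > volfutoep > vorfutoep  (by unconditioned shift, vowel merger, unconditioned shift, vowel merger, unconditioned shift)
Only 'vorfutoep' matches the regular Molene development of *valfodaeb.

vorfutoep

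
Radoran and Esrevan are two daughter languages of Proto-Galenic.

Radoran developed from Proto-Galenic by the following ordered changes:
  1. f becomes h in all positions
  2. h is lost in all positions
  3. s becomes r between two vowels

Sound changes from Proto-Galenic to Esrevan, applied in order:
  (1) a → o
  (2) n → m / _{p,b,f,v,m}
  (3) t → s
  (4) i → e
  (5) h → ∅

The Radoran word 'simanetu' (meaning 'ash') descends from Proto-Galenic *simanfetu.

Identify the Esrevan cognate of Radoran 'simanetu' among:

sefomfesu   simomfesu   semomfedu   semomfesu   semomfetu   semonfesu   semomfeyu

semomfesu

Esrevan: *simanfetu
  simanfetu → simonfetu   [vowel merger]
  simonfetu → simomfetu   [nasal place assimilation]
  simomfetu → simomfesu   [unconditioned shift]
  simomfesu → semomfesu   [vowel merger]
  semomfesu (rule 5 does not apply)
  giving Esrevan semomfesu.
Among the options, 'semomfesu' alone shows every Esrevan change applied in order.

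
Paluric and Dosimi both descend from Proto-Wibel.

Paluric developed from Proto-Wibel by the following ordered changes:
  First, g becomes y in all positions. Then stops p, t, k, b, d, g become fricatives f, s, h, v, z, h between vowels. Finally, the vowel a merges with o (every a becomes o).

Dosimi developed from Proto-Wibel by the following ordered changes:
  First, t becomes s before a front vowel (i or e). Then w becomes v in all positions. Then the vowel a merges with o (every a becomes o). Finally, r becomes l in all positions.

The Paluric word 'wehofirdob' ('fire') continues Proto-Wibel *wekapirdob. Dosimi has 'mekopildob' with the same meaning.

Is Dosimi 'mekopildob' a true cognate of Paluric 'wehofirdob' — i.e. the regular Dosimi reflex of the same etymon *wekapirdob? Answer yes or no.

no

Derive the expected Dosimi reflex of *wekapirdob:
Dosimi: start from *wekapirdob.
  rule 1: no change — wekapirdob
  rule 2 (unconditioned shift): wekapirdob → vekapirdob
  rule 3 (vowel merger): vekapirdob → vekopirdob
  rule 4 (unconditioned shift): vekopirdob → vekopildob
  ⇒ Dosimi vekopildob
The regular Dosimi reflex would be 'vekopildob', but the attested form is 'mekopildob'. The correspondence is irregular, so they are not cognates (the Dosimi form has a different source).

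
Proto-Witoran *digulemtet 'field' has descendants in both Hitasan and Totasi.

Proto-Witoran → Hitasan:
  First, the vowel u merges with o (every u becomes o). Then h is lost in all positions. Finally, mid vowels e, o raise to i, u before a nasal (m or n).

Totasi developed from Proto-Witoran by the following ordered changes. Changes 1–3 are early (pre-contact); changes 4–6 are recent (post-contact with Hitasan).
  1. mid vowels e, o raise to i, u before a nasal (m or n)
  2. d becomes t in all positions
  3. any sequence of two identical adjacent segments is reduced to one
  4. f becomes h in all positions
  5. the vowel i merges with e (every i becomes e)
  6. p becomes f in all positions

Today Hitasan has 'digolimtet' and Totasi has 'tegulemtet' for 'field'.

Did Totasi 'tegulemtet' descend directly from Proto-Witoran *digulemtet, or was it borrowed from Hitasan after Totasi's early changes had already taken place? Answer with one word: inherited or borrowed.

inherited

If inherited, *digulemtet would pass through all of Totasi's changes:
Totasi: *digulemtet
  digulemtet → digulimtet   [pre-nasal raising]
  digulimtet → tigulimtet   [unconditioned shift]
  tigulimtet (rule 3 does not apply)
  tigulimtet (rule 4 does not apply)
  tigulimtet → tegulemtet   [vowel merger]
  tegulemtet (rule 6 does not apply)
  giving Totasi tegulemtet.
If borrowed from Hitasan 'digolimtet' after the early changes, it would undergo only the recent ones:
  rule 4 (unconditioned shift): no change (digolimtet)
  rule 5 (vowel merger): digolimtet → degolemtet
  rule 6 (unconditioned shift): no change (degolemtet)
  ⇒ as a loan: degolemtet
Totasi 'tegulemtet' matches the inherited outcome exactly, so it is an inherited cognate, not a loan.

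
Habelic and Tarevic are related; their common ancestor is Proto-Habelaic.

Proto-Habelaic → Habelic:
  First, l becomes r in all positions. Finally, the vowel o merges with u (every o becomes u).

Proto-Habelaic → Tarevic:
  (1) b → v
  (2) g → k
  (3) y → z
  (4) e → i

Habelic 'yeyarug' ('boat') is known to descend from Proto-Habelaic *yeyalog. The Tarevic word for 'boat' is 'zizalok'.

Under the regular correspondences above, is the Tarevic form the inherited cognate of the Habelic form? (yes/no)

yes

Derive the expected Tarevic reflex of *yeyalog:
Tarevic: *yeyalog > yeyalok > zezalok > zizalok  (by unconditioned shift, unconditioned shift, vowel merger)
Tarevic 'zizalok' matches the regular reflex exactly, so the pair is cognate.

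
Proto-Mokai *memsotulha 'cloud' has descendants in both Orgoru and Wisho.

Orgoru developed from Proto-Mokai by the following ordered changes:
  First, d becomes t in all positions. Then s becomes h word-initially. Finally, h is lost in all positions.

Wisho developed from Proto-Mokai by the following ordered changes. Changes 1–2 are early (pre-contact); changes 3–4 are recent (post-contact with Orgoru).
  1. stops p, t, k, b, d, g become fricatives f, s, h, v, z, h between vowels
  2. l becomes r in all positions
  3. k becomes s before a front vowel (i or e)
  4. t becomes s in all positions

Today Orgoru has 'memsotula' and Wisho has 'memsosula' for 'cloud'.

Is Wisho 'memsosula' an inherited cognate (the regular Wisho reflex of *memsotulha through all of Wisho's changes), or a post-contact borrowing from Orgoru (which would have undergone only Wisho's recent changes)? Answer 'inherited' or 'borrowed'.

If inherited, *memsotulha would pass through all of Wisho's changes:
Wisho: *memsotulha > memsosulha > memsosurha  (by intervocalic lenition, unconditioned shift)
If borrowed from Orgoru 'memsotula' after the early changes, it would undergo only the recent ones:
  rule 3 (palatalisation): no change (memsotula)
  rule 4 (unconditioned shift): memsotula → memsosula
  ⇒ as a loan: memsosula
Wisho 'memsosula' matches the loan outcome 'memsosula', not the inherited 'memsosurha' — it skipped the early Wisho changes, so it was borrowed from Orgoru.

borrowed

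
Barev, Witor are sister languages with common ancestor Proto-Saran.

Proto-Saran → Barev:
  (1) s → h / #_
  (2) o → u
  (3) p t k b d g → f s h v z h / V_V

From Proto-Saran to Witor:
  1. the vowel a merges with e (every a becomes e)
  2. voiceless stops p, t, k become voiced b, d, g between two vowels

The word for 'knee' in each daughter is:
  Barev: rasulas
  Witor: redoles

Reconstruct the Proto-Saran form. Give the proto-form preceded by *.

*ratolas

Position 6: Barev has a, Witor has e. Barev preserves a here (none of its changes turn any other segment into a), so the proto-segment is *a.
Position 2: Barev has a, Witor has e. Barev preserves a here (none of its changes turn any other segment into a), so the proto-segment is *a.
Position 3: Barev has s, Witor has d. Taking the neighbouring segments as reconstructed: Barev s could go back to *t or *s; Witor d could go back to *t or *d — the one source consistent with every daughter is *t.
Continuing position by position gives *ratolas; check it forward:
Barev: *ratolas > ratulas > rasulas  (by vowel merger, intervocalic lenition)
Witor: start from *ratolas.
  rule 1 (vowel merger): ratolas → retoles
  rule 2 (intervocalic voicing): retoles → redoles
  ⇒ Witor redoles
No other proto-form is consistent with every reflex, so the reconstruction is *ratolas.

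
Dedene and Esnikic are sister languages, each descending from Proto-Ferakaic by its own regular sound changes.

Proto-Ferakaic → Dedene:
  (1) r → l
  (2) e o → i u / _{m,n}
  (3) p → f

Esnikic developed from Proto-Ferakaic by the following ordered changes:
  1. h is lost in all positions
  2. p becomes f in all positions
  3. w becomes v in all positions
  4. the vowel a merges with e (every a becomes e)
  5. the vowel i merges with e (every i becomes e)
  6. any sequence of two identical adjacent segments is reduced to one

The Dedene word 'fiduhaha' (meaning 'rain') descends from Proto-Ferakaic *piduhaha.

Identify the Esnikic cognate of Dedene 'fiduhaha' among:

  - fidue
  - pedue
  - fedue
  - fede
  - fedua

Esnikic: *piduhaha > piduaa > fiduaa > fiduee > feduee > fedue  (by h-loss, unconditioned shift, vowel merger, vowel merger, degemination)
Only 'fedue' matches the regular Esnikic development of *piduhaha.

fedue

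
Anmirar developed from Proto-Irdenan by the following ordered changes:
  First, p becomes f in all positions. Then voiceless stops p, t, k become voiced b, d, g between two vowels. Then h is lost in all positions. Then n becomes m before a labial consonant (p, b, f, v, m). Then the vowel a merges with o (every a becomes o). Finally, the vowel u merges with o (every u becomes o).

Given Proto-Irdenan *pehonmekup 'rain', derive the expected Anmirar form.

feommegof

Anmirar: start from *pehonmekup.
  rule 1 (unconditioned shift): pehonmekup → fehonmekuf
  rule 2 (intervocalic voicing): fehonmekuf → fehonmeguf
  rule 3 (h-loss): fehonmeguf → feonmeguf
  rule 4 (nasal place assimilation): feonmeguf → feommeguf
  rule 5: no change — feommeguf
  rule 6 (vowel merger): feommeguf → feommegof
  ⇒ Anmirar feommegof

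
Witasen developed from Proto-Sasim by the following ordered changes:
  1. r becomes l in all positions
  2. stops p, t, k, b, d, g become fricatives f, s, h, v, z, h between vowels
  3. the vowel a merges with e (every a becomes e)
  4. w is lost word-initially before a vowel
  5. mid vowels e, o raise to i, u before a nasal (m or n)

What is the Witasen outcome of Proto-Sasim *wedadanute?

Witasen: *wedadanute > wezazanuse > wezezenuse > ezezenuse > ezezinuse  (by intervocalic lenition, vowel merger, glide loss, pre-nasal raising)

ezezinuse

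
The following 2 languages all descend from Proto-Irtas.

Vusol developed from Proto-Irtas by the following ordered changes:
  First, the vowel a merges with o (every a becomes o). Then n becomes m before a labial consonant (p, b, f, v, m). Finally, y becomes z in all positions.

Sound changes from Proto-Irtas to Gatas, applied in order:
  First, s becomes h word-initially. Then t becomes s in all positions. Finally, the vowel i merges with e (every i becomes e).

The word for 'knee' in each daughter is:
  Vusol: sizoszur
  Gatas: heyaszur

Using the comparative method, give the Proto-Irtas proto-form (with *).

Position 1: Vusol has s, Gatas has h. Vusol preserves s here (none of its changes turn any other segment into s), so the proto-segment is *s.
Position 2: Vusol has i, Gatas has e. Vusol preserves i here (none of its changes turn any other segment into i), so the proto-segment is *i.
Position 3: Vusol has z, Gatas has y. Gatas preserves y here (none of its changes turn any other segment into y), so the proto-segment is *y.
Continuing position by position gives *siyaszur; check it forward:
Vusol: start from *siyaszur.
  rule 1 (vowel merger): siyaszur → siyoszur
  rule 2: no change — siyoszur
  rule 3 (unconditioned shift): siyoszur → sizoszur
  ⇒ Vusol sizoszur
Gatas: start from *siyaszur.
  rule 1 (debuccalisation): siyaszur → hiyaszur
  rule 2: no change — hiyaszur
  rule 3 (vowel merger): hiyaszur → heyaszur
  ⇒ Gatas heyaszur
*siyaszur is the unique common source.

*siyaszur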